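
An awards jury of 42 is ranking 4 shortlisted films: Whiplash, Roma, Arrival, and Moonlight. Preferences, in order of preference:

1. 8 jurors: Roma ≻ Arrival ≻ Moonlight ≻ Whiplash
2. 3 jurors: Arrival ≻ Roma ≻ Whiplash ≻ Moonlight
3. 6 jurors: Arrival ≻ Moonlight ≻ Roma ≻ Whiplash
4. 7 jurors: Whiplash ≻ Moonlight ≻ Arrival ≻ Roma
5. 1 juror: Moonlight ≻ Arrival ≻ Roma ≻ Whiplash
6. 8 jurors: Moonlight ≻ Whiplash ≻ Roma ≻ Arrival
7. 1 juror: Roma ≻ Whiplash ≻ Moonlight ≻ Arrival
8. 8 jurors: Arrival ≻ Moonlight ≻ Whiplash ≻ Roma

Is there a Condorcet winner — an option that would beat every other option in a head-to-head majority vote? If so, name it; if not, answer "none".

Arrival vs Whiplash: 26–16 for Arrival.
Arrival vs Roma: 25–17 for Arrival.
Arrival vs Moonlight: 25–17 for Arrival.
Arrival beats every other option head-to-head.

Arrival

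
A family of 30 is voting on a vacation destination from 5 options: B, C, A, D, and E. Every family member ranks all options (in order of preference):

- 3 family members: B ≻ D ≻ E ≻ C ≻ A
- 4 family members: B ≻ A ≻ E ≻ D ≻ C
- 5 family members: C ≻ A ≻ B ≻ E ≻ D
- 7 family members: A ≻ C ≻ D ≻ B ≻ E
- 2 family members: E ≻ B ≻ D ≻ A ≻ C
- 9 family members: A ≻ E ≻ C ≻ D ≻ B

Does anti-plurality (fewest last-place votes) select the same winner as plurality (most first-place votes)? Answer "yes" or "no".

Anti-plurality — last-place votes: B 9, C 6, A 3, D 5, E 7. Winner: A.
Plurality — first-place votes: B 7, C 5, A 16, D 0, E 2. Winner: A.
The two methods agree.

yes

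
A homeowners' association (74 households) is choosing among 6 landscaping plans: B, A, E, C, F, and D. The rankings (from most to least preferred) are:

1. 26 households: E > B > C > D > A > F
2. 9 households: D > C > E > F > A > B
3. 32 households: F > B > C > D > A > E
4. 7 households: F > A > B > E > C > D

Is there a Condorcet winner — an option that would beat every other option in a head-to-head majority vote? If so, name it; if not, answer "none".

F vs B: 48–26 for F.
F vs A: 48–26 for F.
F vs E: 39–35 for F.
F vs C: 39–35 for F.
F vs D: 39–35 for F.
F beats every other option head-to-head.

F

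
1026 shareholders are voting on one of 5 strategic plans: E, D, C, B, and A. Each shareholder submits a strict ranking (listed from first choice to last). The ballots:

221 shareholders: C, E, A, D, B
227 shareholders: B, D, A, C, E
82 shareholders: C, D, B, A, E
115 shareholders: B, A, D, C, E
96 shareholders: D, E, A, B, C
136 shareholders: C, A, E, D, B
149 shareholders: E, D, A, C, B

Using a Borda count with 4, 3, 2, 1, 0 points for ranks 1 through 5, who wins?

D

E: 221·3 + 227·0 + 82·0 + 115·0 + 96·3 + 136·2 + 149·4 = 1819
D: 221·1 + 227·3 + 82·3 + 115·2 + 96·4 + 136·1 + 149·3 = 2345
C: 221·4 + 227·1 + 82·4 + 115·1 + 96·0 + 136·4 + 149·1 = 2247
B: 221·0 + 227·4 + 82·2 + 115·4 + 96·1 + 136·0 + 149·0 = 1628
A: 221·2 + 227·2 + 82·1 + 115·3 + 96·2 + 136·3 + 149·2 = 2221
D has the highest Borda score (2345).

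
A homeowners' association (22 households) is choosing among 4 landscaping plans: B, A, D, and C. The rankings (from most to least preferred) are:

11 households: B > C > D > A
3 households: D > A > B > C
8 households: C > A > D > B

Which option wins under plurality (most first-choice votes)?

First-place votes: B 11, A 0, D 3, C 8.
B has the most first-place votes.

B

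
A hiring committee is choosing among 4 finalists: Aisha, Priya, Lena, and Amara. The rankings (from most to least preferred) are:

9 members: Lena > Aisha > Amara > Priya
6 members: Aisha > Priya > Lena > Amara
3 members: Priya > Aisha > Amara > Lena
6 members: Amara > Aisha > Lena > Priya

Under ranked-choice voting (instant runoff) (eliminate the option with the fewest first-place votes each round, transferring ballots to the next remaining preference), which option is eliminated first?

Round 1: Aisha 6, Priya 3, Lena 9, Amara 6. Eliminate Priya.

Priya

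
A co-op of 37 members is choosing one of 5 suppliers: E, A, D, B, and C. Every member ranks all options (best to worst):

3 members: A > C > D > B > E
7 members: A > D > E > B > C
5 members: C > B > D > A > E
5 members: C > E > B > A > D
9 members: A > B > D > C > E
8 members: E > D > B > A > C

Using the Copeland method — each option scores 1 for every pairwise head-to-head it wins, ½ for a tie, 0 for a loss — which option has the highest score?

E: beats B; loses to A, D, and C → score 1.
A: beats E, D, B, and C → score 4.
D: beats E and C; loses to A and B → score 2.
B: beats D and C; loses to E and A → score 2.
C: beats E; loses to A, D, and B → score 1.
A has the best pairwise record.

A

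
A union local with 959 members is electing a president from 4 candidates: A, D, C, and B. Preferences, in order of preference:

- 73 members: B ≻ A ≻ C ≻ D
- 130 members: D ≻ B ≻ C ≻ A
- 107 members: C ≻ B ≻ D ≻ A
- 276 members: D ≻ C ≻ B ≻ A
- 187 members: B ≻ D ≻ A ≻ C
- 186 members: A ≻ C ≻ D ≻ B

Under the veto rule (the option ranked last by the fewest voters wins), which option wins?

Last-place votes: A 513, D 73, C 187, B 186.
D is ranked last by the fewest voters, so D wins.

D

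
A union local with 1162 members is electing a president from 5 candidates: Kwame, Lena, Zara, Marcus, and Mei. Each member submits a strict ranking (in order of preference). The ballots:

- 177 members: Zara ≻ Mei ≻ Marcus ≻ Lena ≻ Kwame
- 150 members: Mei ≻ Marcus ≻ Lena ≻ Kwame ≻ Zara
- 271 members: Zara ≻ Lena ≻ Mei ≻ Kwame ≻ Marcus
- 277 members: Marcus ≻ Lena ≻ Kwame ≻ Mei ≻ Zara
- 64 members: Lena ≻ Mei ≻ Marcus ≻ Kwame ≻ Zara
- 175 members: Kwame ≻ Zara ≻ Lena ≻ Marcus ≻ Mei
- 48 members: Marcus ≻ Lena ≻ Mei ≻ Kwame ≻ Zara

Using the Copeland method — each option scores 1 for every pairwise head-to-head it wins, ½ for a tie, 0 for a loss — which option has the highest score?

Zara

Kwame: beats Zara; loses to Lena, Marcus, and Mei → score 1.
Lena: beats Kwame and Mei; loses to Zara and Marcus → score 2.
Zara: beats Lena, Marcus, and Mei; loses to Kwame → score 3.
Marcus: beats Kwame and Lena; loses to Zara and Mei → score 2.
Mei: beats Kwame and Marcus; loses to Lena and Zara → score 2.
Zara has the best pairwise record.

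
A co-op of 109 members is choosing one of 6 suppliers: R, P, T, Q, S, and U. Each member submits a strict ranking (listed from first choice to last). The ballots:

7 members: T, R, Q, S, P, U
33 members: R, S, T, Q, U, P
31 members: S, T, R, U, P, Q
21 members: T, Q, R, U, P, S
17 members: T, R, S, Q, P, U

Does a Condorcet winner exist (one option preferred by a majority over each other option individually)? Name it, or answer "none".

Checking pairwise contests:
T beats R 76–33.
R beats P 109–0.
S beats T 64–45.
R beats Q 88–21.
R beats S 78–31.
R beats U 109–0.
Every option loses at least one head-to-head, so there is no Condorcet winner.

none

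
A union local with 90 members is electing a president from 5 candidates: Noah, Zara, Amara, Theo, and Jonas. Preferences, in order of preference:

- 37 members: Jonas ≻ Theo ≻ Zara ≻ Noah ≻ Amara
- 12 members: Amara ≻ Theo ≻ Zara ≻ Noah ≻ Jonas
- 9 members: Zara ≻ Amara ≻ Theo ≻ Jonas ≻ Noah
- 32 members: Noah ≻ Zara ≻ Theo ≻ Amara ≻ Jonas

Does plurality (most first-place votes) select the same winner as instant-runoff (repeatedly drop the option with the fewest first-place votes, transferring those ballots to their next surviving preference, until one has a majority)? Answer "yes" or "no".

yes

Plurality — first-place votes: Noah 32, Zara 9, Amara 12, Theo 0, Jonas 37. Winner: Jonas.
Instant-runoff — R1 Noah 32, Zara 9, Amara 12, Theo 0, Jonas 37 (Theo out); R2 Noah 32, Zara 9, Amara 12, Jonas 37 (Zara out); R3 Noah 32, Amara 21, Jonas 37 (Amara out); R4 Noah 44, Jonas 46 (Jonas winner). Winner: Jonas.
The two methods agree.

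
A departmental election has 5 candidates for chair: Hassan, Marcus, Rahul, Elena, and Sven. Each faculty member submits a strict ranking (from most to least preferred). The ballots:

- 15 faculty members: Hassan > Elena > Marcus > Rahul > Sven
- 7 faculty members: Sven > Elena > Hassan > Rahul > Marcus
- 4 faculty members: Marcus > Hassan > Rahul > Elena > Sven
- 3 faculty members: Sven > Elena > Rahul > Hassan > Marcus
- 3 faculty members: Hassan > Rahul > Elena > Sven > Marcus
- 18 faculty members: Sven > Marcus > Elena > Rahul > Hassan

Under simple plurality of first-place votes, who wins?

First-place votes: Hassan 18, Marcus 4, Rahul 0, Elena 0, Sven 28.
Sven has the most first-place votes.

Sven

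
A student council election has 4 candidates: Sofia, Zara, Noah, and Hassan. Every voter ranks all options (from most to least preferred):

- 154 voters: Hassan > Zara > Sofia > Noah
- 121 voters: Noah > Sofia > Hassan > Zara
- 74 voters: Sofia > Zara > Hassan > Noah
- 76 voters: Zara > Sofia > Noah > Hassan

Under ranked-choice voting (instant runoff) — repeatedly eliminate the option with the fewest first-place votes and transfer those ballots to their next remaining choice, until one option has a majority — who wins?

Round 1: Sofia 74, Zara 76, Noah 121, Hassan 154. Eliminate Sofia.
Round 2: Zara 150, Noah 121, Hassan 154. Eliminate Noah.
Round 3: Zara 150, Hassan 275. Hassan has a majority.

Hassan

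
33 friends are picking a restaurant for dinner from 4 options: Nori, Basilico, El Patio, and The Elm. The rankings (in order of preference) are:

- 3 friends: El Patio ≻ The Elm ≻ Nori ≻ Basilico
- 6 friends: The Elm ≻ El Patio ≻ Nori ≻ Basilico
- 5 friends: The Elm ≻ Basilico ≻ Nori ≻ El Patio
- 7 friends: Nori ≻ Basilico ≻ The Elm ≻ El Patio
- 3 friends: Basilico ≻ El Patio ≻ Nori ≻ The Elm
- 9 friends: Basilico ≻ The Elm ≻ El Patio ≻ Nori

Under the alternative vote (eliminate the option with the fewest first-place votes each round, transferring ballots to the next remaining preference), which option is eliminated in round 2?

Round 1: Nori 7, Basilico 12, El Patio 3, The Elm 11. Eliminate El Patio.
Round 2: Nori 7, Basilico 12, The Elm 14. Eliminate Nori.

Nori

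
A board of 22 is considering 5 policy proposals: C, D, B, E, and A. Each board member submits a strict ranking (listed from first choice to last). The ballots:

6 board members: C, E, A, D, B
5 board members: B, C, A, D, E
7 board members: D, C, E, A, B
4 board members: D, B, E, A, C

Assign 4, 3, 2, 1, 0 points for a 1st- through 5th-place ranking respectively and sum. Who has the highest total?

C: 6·4 + 5·3 + 7·3 + 4·0 = 60
D: 6·1 + 5·1 + 7·4 + 4·4 = 55
B: 6·0 + 5·4 + 7·0 + 4·3 = 32
E: 6·3 + 5·0 + 7·2 + 4·2 = 40
A: 6·2 + 5·2 + 7·1 + 4·1 = 33
C has the highest Borda score (60).

C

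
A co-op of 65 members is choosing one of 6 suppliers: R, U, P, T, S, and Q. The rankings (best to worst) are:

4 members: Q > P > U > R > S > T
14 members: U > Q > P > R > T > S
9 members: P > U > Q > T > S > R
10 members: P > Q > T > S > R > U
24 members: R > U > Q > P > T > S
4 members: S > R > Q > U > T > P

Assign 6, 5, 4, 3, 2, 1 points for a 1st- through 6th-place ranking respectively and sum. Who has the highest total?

R: 4·3 + 14·3 + 9·1 + 10·2 + 24·6 + 4·5 = 247
U: 4·4 + 14·6 + 9·5 + 10·1 + 24·5 + 4·3 = 287
P: 4·5 + 14·4 + 9·6 + 10·6 + 24·3 + 4·1 = 266
T: 4·1 + 14·2 + 9·3 + 10·4 + 24·2 + 4·2 = 155
S: 4·2 + 14·1 + 9·2 + 10·3 + 24·1 + 4·6 = 118
Q: 4·6 + 14·5 + 9·4 + 10·5 + 24·4 + 4·4 = 292
Q has the highest Borda score (292).

Q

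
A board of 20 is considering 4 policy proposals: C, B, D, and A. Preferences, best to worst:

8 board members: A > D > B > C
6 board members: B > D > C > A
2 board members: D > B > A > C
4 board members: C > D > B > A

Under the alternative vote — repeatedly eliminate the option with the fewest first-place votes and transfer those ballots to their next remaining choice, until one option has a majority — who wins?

B

Round 1: C 4, B 6, D 2, A 8. Eliminate D.
Round 2: C 4, B 8, A 8. Eliminate C.
Round 3: B 12, A 8. B has a majority.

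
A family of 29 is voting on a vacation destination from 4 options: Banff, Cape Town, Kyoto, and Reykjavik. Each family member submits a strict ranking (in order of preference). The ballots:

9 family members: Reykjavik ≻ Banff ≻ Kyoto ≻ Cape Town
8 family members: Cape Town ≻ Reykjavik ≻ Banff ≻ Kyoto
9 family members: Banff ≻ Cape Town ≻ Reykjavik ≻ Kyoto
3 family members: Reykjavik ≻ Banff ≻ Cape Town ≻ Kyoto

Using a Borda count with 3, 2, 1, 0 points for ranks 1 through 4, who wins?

Banff: 9·2 + 8·1 + 9·3 + 3·2 = 59
Cape Town: 9·0 + 8·3 + 9·2 + 3·1 = 45
Kyoto: 9·1 + 8·0 + 9·0 + 3·0 = 9
Reykjavik: 9·3 + 8·2 + 9·1 + 3·3 = 61
Reykjavik has the highest Borda score (61).

Reykjavik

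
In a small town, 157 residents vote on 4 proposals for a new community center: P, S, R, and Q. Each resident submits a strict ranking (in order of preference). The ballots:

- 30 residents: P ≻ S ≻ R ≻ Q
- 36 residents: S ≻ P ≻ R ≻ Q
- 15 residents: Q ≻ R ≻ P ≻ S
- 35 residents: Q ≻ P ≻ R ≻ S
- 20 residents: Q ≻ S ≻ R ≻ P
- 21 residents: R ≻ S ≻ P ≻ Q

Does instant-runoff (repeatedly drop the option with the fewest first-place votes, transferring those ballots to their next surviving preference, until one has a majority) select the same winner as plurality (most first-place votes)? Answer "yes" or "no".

no

Instant-runoff — R1 P 30, S 36, R 21, Q 70 (R out); R2 P 30, S 57, Q 70 (P out); R3 S 87, Q 70 (S winner). Winner: S.
Plurality — first-place votes: P 30, S 36, R 21, Q 70. Winner: Q.
The two methods disagree.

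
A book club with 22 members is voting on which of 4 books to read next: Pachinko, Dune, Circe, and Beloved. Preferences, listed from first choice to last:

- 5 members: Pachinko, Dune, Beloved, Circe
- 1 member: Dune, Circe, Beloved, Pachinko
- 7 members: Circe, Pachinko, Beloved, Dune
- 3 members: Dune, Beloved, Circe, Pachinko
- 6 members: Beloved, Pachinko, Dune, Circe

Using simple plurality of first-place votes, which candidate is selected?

First-place votes: Pachinko 5, Dune 4, Circe 7, Beloved 6.
Circe has the most first-place votes.

Circe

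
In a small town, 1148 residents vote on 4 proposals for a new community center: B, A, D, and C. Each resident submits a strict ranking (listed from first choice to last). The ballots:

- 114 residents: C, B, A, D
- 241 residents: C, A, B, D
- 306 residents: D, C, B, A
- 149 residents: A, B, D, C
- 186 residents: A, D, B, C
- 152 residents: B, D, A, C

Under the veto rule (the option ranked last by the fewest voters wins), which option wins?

Last-place votes: B 0, A 306, D 355, C 487.
B is ranked last by the fewest voters, so B wins.

B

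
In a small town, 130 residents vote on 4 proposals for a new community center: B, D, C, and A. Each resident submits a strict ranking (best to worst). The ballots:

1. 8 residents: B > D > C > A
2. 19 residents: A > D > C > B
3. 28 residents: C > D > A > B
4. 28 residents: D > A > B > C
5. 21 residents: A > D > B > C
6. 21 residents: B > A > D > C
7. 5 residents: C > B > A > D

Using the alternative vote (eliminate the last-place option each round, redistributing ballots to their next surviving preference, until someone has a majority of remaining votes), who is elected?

Round 1: B 29, D 28, C 33, A 40. Eliminate D.
Round 2: B 29, C 33, A 68. A has a majority.

A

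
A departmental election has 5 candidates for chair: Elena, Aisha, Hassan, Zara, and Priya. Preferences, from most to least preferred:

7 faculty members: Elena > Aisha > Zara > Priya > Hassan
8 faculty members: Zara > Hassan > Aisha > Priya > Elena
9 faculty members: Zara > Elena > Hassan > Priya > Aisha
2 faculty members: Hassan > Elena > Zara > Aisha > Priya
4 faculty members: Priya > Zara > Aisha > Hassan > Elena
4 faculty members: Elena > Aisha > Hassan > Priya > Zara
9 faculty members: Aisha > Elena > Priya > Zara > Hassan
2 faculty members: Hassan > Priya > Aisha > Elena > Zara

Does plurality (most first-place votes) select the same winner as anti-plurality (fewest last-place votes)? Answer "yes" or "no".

no

Plurality — first-place votes: Elena 11, Aisha 9, Hassan 4, Zara 17, Priya 4. Winner: Zara.
Anti-plurality — last-place votes: Elena 12, Aisha 9, Hassan 16, Zara 6, Priya 2. Winner: Priya.
The two methods disagree.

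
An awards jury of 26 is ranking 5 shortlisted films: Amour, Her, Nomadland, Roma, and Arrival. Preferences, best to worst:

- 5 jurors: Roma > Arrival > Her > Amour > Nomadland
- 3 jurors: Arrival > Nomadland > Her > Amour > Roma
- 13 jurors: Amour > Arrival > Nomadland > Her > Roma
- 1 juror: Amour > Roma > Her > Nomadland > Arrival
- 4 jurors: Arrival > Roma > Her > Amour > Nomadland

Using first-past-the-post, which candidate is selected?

First-place votes: Amour 14, Her 0, Nomadland 0, Roma 5, Arrival 7.
Amour has the most first-place votes.

Amour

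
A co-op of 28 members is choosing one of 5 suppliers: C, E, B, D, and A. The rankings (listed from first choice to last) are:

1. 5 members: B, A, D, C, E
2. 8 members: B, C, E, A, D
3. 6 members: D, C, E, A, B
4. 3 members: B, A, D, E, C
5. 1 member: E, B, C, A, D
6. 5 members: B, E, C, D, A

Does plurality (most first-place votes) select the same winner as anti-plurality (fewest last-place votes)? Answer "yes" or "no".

Plurality — first-place votes: C 0, E 1, B 21, D 6, A 0. Winner: B.
Anti-plurality — last-place votes: C 3, E 5, B 6, D 9, A 5. Winner: C.
The two methods disagree.

no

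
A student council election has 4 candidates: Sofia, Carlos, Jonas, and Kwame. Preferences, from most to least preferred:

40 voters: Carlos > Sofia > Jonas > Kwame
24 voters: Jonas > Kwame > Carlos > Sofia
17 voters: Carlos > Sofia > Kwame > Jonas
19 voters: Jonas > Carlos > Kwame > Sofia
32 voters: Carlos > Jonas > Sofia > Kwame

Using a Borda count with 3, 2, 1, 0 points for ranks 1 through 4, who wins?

Sofia: 40·2 + 24·0 + 17·2 + 19·0 + 32·1 = 146
Carlos: 40·3 + 24·1 + 17·3 + 19·2 + 32·3 = 329
Jonas: 40·1 + 24·3 + 17·0 + 19·3 + 32·2 = 233
Kwame: 40·0 + 24·2 + 17·1 + 19·1 + 32·0 = 84
Carlos has the highest Borda score (329).

Carlos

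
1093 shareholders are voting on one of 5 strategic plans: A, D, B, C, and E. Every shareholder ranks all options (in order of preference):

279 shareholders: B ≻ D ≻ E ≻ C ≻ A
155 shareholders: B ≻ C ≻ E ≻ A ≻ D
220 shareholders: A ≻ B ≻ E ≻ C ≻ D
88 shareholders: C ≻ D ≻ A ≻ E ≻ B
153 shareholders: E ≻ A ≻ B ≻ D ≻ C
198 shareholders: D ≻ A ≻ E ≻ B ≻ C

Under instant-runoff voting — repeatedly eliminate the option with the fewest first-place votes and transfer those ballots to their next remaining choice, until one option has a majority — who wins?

A

Round 1: A 220, D 198, B 434, C 88, E 153. Eliminate C.
Round 2: A 220, D 286, B 434, E 153. Eliminate E.
Round 3: A 373, D 286, B 434. Eliminate D.
Round 4: A 659, B 434. A has a majority.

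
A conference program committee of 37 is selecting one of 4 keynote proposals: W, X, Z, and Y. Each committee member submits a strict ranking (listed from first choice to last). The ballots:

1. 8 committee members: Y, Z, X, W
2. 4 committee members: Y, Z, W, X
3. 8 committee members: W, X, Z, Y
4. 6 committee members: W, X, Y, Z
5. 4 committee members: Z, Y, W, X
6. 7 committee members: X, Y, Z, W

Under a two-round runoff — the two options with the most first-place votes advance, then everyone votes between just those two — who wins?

Round 1 first-place votes: W 14, X 7, Z 4, Y 12.
W and Y advance.
Runoff: W is preferred to Y by 14 voters; Y by 23.
Y wins the runoff.

Y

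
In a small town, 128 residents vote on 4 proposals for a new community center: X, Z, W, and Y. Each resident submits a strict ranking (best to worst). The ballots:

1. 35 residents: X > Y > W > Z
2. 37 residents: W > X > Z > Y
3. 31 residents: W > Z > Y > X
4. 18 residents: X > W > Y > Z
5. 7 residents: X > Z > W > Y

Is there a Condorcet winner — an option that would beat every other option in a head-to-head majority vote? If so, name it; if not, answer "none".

W vs X: 68–60 for W.
W vs Z: 121–7 for W.
W vs Y: 93–35 for W.
W beats every other option head-to-head.

W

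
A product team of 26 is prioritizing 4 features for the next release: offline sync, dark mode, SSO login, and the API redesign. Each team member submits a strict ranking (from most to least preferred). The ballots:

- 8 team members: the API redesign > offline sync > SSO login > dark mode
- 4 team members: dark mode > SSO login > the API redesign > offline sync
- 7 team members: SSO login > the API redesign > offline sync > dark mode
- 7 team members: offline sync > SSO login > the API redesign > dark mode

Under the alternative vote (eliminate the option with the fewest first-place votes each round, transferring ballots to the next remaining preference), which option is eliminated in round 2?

offline sync

Round 1: offline sync 7, dark mode 4, SSO login 7, the API redesign 8. Eliminate dark mode.
Round 2: offline sync 7, SSO login 11, the API redesign 8. Eliminate offline sync.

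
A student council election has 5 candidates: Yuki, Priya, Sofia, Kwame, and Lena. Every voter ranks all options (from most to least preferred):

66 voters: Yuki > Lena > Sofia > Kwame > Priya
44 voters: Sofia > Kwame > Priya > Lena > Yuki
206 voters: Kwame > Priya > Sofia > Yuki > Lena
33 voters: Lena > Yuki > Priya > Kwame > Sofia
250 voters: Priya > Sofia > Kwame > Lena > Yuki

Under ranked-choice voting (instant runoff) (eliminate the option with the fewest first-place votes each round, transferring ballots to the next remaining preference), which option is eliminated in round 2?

Sofia

Round 1: Yuki 66, Priya 250, Sofia 44, Kwame 206, Lena 33. Eliminate Lena.
Round 2: Yuki 99, Priya 250, Sofia 44, Kwame 206. Eliminate Sofia.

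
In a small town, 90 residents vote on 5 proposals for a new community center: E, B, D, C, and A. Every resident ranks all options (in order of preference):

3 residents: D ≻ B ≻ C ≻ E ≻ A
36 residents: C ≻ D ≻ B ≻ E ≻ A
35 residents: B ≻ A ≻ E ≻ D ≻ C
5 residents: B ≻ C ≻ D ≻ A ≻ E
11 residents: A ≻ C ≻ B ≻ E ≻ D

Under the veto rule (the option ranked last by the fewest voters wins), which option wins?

Last-place votes: E 5, B 0, D 11, C 35, A 39.
B is ranked last by the fewest voters, so B wins.

B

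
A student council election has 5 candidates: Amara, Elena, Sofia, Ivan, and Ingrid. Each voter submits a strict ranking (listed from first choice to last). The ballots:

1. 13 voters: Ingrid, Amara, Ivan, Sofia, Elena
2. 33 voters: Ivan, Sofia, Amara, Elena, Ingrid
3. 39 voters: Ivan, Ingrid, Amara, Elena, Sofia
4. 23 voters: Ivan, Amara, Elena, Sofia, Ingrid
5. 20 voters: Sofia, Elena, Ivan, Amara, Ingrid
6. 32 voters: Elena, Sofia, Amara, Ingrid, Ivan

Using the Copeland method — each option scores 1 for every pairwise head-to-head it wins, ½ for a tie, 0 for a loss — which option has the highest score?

Ivan

Amara: beats Elena and Ingrid; loses to Sofia and Ivan → score 2.
Elena: beats Sofia and Ingrid; loses to Amara and Ivan → score 2.
Sofia: beats Amara and Ingrid; loses to Elena and Ivan → score 2.
Ivan: beats Amara, Elena, Sofia, and Ingrid → score 4.
Ingrid: loses to Amara, Elena, Sofia, and Ivan → score 0.
Ivan has the best pairwise record.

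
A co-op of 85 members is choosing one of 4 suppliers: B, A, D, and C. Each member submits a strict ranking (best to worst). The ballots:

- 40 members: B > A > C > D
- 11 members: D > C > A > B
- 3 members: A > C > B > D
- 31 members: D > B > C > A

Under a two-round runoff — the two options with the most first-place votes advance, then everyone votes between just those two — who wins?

B

Round 1 first-place votes: B 40, A 3, D 42, C 0.
D and B advance.
Runoff: D is preferred to B by 42 voters; B by 43.
B wins the runoff.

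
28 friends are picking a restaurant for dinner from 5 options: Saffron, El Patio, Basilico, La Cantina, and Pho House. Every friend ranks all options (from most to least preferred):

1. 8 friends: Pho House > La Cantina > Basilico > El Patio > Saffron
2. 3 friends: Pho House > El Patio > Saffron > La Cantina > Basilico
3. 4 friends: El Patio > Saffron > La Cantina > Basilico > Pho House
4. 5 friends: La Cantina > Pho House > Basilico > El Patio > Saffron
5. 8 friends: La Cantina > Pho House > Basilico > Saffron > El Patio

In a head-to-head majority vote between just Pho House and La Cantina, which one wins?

Voters preferring Pho House to La Cantina: 11; preferring La Cantina to Pho House: 17.
La Cantina wins the head-to-head.

La Cantina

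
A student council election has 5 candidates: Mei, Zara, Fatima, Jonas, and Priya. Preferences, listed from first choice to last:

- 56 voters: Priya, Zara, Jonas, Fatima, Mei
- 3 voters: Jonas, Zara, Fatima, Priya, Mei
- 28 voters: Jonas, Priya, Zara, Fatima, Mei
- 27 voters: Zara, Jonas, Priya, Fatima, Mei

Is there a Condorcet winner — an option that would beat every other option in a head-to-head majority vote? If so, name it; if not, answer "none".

Checking pairwise contests:
Zara beats Mei 114–0.
Priya beats Zara 84–30.
Zara beats Fatima 114–0.
Zara beats Jonas 83–31.
Jonas beats Priya 58–56.
Every option loses at least one head-to-head, so there is no Condorcet winner.

none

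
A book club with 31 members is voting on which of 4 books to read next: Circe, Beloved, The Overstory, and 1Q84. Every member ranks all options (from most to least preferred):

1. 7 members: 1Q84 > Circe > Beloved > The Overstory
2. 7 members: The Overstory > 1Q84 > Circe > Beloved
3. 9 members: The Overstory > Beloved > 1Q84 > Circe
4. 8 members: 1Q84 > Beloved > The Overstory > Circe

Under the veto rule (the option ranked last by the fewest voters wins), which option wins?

Last-place votes: Circe 17, Beloved 7, The Overstory 7, 1Q84 0.
1Q84 is ranked last by the fewest voters, so 1Q84 wins.

1Q84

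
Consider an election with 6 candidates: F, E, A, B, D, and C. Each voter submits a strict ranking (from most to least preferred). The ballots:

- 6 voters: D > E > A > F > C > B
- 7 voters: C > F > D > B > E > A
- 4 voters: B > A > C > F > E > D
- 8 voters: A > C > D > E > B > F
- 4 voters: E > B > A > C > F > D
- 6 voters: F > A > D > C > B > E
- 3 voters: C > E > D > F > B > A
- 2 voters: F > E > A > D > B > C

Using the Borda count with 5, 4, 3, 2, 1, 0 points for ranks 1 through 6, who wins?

C

F: 6·2 + 7·4 + 4·2 + 8·0 + 4·1 + 6·5 + 3·2 + 2·5 = 98
E: 6·4 + 7·1 + 4·1 + 8·2 + 4·5 + 6·0 + 3·4 + 2·4 = 91
A: 6·3 + 7·0 + 4·4 + 8·5 + 4·3 + 6·4 + 3·0 + 2·3 = 116
B: 6·0 + 7·2 + 4·5 + 8·1 + 4·4 + 6·1 + 3·1 + 2·1 = 69
D: 6·5 + 7·3 + 4·0 + 8·3 + 4·0 + 6·3 + 3·3 + 2·2 = 106
C: 6·1 + 7·5 + 4·3 + 8·4 + 4·2 + 6·2 + 3·5 + 2·0 = 120
C has the highest Borda score (120).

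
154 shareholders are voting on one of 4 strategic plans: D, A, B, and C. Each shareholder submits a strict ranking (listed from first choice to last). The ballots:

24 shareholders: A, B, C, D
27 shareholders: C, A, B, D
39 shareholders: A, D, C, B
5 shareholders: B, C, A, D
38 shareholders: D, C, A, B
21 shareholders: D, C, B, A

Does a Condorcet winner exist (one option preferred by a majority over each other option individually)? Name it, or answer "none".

Checking pairwise contests:
A beats D 95–59.
C beats A 91–63.
D beats B 98–56.
D beats C 98–56.
Every option loses at least one head-to-head, so there is no Condorcet winner.

none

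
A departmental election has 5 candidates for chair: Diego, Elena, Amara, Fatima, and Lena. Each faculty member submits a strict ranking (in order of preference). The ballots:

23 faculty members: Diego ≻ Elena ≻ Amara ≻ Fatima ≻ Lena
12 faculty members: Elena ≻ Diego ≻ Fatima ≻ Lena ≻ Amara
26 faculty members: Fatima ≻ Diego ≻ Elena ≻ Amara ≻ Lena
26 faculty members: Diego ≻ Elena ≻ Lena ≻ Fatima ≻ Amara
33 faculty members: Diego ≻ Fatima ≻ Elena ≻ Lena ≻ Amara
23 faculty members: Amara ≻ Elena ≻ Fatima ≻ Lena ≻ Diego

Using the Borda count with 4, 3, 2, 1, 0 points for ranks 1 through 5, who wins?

Diego: 23·4 + 12·3 + 26·3 + 26·4 + 33·4 + 23·0 = 442
Elena: 23·3 + 12·4 + 26·2 + 26·3 + 33·2 + 23·3 = 382
Amara: 23·2 + 12·0 + 26·1 + 26·0 + 33·0 + 23·4 = 164
Fatima: 23·1 + 12·2 + 26·4 + 26·1 + 33·3 + 23·2 = 322
Lena: 23·0 + 12·1 + 26·0 + 26·2 + 33·1 + 23·1 = 120
Diego has the highest Borda score (442).

Diego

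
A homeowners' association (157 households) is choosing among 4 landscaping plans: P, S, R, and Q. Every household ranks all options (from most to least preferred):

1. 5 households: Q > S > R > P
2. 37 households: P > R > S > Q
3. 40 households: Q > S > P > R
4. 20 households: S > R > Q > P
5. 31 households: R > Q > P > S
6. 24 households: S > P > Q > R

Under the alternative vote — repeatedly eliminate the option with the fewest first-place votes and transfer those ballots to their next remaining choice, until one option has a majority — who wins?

Round 1: P 37, S 44, R 31, Q 45. Eliminate R.
Round 2: P 37, S 44, Q 76. Eliminate P.
Round 3: S 81, Q 76. S has a majority.

S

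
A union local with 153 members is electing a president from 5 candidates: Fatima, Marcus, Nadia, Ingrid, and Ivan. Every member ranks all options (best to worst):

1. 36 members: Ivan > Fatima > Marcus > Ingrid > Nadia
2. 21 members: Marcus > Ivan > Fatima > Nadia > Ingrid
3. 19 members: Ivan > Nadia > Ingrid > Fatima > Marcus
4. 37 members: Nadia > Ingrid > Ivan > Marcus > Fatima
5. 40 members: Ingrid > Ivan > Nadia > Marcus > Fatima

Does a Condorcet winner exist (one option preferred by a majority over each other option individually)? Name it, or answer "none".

Checking pairwise contests:
Marcus beats Fatima 98–55.
Nadia beats Marcus 96–57.
Ivan beats Nadia 116–37.
Nadia beats Ingrid 77–76.
Ingrid beats Ivan 77–76.
Every option loses at least one head-to-head, so there is no Condorcet winner.

none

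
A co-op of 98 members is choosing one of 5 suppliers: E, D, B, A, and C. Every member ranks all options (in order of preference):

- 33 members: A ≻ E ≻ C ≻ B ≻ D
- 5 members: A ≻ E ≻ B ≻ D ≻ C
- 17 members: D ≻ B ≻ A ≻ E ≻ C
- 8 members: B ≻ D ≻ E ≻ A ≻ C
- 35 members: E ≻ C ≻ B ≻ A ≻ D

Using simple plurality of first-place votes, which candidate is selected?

A

First-place votes: E 35, D 17, B 8, A 38, C 0.
A has the most first-place votes.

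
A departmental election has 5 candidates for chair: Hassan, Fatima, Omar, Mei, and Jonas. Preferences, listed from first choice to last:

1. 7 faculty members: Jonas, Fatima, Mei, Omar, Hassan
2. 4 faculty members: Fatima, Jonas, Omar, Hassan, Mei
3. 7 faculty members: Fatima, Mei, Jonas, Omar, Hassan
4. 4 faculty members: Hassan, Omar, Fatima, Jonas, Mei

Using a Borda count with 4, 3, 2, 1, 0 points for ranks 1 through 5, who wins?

Fatima

Hassan: 7·0 + 4·1 + 7·0 + 4·4 = 20
Fatima: 7·3 + 4·4 + 7·4 + 4·2 = 73
Omar: 7·1 + 4·2 + 7·1 + 4·3 = 34
Mei: 7·2 + 4·0 + 7·3 + 4·0 = 35
Jonas: 7·4 + 4·3 + 7·2 + 4·1 = 58
Fatima has the highest Borda score (73).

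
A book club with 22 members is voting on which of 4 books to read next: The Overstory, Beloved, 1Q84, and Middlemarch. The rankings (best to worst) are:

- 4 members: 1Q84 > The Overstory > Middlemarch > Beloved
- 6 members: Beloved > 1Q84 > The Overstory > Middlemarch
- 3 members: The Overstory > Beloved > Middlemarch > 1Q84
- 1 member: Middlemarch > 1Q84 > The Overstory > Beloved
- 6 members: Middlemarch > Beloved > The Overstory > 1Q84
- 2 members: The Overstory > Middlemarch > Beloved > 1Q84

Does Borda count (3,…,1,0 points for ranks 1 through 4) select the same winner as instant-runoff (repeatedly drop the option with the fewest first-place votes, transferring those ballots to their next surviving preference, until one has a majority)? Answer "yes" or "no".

no

Borda — scores: The Overstory 36, Beloved 38, 1Q84 26, Middlemarch 32. Winner: Beloved.
Instant-runoff — R1 The Overstory 5, Beloved 6, 1Q84 4, Middlemarch 7 (1Q84 out); R2 The Overstory 9, Beloved 6, Middlemarch 7 (Beloved out); R3 The Overstory 15, Middlemarch 7 (The Overstory winner). Winner: The Overstory.
The two methods disagree.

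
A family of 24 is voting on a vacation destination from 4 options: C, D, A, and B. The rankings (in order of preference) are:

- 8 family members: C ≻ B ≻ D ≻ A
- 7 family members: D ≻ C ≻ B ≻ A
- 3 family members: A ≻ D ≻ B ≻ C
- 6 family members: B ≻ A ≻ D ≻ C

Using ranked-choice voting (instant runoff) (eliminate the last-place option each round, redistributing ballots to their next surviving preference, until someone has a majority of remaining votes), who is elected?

D

Round 1: C 8, D 7, A 3, B 6. Eliminate A.
Round 2: C 8, D 10, B 6. Eliminate B.
Round 3: C 8, D 16. D has a majority.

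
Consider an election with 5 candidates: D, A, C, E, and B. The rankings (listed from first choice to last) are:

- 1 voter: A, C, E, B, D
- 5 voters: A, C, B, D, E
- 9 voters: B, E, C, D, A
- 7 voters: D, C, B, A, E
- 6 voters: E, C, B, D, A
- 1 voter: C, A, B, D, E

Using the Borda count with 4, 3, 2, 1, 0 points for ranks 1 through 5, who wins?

C

D: 1·0 + 5·1 + 9·1 + 7·4 + 6·1 + 1·1 = 49
A: 1·4 + 5·4 + 9·0 + 7·1 + 6·0 + 1·3 = 34
C: 1·3 + 5·3 + 9·2 + 7·3 + 6·3 + 1·4 = 79
E: 1·2 + 5·0 + 9·3 + 7·0 + 6·4 + 1·0 = 53
B: 1·1 + 5·2 + 9·4 + 7·2 + 6·2 + 1·2 = 75
C has the highest Borda score (79).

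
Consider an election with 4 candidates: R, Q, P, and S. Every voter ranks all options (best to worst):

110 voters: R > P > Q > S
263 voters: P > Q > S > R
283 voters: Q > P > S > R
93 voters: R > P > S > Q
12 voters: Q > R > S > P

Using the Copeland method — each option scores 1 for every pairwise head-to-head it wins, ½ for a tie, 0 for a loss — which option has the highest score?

R: loses to Q, P, and S → score 0.
Q: beats R and S; loses to P → score 2.
P: beats R, Q, and S → score 3.
S: beats R; loses to Q and P → score 1.
P has the best pairwise record.

P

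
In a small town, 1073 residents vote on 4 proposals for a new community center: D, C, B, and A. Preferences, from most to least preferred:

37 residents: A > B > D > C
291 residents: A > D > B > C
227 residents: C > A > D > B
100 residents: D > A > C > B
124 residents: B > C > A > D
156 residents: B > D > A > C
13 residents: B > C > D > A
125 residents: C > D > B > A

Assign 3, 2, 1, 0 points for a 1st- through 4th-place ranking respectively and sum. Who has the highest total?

A

D: 37·1 + 291·2 + 227·1 + 100·3 + 124·0 + 156·2 + 13·1 + 125·2 = 1721
C: 37·0 + 291·0 + 227·3 + 100·1 + 124·2 + 156·0 + 13·2 + 125·3 = 1430
B: 37·2 + 291·1 + 227·0 + 100·0 + 124·3 + 156·3 + 13·3 + 125·1 = 1369
A: 37·3 + 291·3 + 227·2 + 100·2 + 124·1 + 156·1 + 13·0 + 125·0 = 1918
A has the highest Borda score (1918).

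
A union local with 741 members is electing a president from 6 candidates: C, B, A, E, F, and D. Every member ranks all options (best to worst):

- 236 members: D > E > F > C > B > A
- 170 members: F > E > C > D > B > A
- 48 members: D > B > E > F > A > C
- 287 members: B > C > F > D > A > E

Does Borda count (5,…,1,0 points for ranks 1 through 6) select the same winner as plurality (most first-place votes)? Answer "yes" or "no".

Borda — scores: C 2130, B 2033, A 335, E 1768, F 2515, D 2334. Winner: F.
Plurality — first-place votes: C 0, B 287, A 0, E 0, F 170, D 284. Winner: B.
The two methods disagree.

no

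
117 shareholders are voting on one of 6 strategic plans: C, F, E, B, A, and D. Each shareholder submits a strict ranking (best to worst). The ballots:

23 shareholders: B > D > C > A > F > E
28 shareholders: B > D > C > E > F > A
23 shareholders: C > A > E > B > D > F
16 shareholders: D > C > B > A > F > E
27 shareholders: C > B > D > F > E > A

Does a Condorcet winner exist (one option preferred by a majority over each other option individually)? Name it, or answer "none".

none

Checking pairwise contests:
D beats C 67–50.
C beats F 117–0.
C beats E 117–0.
C beats B 66–51.
C beats A 117–0.
B beats D 101–16.
Every option loses at least one head-to-head, so there is no Condorcet winner.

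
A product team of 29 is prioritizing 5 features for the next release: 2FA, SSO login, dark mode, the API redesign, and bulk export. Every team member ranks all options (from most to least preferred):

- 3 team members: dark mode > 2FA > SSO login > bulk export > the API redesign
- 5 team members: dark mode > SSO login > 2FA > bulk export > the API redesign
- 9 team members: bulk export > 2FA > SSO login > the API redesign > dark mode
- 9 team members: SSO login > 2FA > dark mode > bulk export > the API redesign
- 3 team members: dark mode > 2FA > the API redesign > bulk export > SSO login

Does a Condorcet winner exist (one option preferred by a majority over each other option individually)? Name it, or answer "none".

2FA

2FA vs SSO login: 15–14 for 2FA.
2FA vs dark mode: 18–11 for 2FA.
2FA vs the API redesign: 29–0 for 2FA.
2FA vs bulk export: 20–9 for 2FA.
2FA beats every other option head-to-head.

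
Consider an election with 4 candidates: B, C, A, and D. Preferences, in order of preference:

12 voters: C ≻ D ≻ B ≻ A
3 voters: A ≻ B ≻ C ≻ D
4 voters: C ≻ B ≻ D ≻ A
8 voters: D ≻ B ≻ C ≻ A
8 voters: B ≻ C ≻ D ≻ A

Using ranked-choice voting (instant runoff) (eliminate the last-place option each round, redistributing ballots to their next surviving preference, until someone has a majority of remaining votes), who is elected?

B

Round 1: B 8, C 16, A 3, D 8. Eliminate A.
Round 2: B 11, C 16, D 8. Eliminate D.
Round 3: B 19, C 16. B has a majority.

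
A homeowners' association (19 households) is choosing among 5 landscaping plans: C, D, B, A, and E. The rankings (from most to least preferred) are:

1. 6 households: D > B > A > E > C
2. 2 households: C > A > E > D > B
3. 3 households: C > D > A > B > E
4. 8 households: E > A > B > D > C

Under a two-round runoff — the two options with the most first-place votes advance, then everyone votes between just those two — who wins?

Round 1 first-place votes: C 5, D 6, B 0, A 0, E 8.
E and D advance.
Runoff: E is preferred to D by 10 voters; D by 9.
E wins the runoff.

E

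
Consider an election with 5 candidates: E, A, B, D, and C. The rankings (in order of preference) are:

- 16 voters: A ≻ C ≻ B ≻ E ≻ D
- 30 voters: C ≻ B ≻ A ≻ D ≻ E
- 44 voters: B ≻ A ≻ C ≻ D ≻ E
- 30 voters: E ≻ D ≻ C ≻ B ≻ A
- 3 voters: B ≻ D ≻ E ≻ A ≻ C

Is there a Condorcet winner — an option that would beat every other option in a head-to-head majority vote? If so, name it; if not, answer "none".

Checking pairwise contests:
A beats E 90–33.
B beats A 107–16.
C beats B 76–47.
A beats D 90–33.
A beats C 63–60.
Every option loses at least one head-to-head, so there is no Condorcet winner.

none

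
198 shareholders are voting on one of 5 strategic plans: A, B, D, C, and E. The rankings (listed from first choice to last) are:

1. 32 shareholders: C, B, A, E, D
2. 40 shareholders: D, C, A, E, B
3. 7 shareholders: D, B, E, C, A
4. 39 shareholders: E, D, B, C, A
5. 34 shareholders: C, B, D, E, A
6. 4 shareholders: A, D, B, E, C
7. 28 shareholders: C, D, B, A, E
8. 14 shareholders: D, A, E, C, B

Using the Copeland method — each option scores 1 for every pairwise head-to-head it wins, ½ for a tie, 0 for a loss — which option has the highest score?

D

A: beats E; loses to B, D, and C → score 1.
B: beats A and E; loses to D and C → score 2.
D: beats A, B, C, and E → score 4.
C: beats A, B, and E; loses to D → score 3.
E: loses to A, B, D, and C → score 0.
D has the best pairwise record.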